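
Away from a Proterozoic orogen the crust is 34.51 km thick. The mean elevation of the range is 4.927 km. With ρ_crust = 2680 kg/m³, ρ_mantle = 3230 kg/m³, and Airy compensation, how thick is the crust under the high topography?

63.4 km

Root depth r = h ρ_c / (ρ_m − ρ_c) = 4.927 km × 2680 / 550 = 24.01 km.
Total thickness = T + h + r = 34.51 km + 4.927 km + 24.01 km = 63.4 km.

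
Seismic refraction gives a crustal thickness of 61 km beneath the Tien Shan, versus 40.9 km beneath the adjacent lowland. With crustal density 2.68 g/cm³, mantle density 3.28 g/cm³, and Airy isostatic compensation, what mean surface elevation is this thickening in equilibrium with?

3.68 km

Excess crust Δ = 61 km − 40.9 km = 20.1 km, split between elevation h and root r with h + r = Δ.
Airy balance ρ_c h = (ρ_m − ρ_c) r gives r = h ρ_c/(ρ_m − ρ_c), so h (1 + ρ_c/(ρ_m − ρ_c)) = Δ, i.e. h = Δ (ρ_m − ρ_c)/ρ_m.
h = 20.1 km × 0.6/3.28 = 3.68 km.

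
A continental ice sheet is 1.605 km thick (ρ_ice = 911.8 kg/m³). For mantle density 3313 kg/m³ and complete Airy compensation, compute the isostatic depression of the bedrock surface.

Balancing pressure at the compensation depth: the ice load ρ_ice t is balanced by mantle displaced below, ρ_m s.
s = t ρ_ice / ρ_m = 1.605 km × 911.8/3313 = 0.442 km.

0.442 km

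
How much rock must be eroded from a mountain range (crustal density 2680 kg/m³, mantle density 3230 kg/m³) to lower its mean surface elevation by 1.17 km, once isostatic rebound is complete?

Net drop Δ = e − u = e − e ρ_c/ρ_m = e (ρ_m − ρ_c)/ρ_m.
e = Δ ρ_m/(ρ_m − ρ_c) = 1.17 km × 3230/550 = 6.87 km.

6.87 km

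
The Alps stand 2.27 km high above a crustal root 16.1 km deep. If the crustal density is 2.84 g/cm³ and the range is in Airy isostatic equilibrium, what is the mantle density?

3.24 g/cm³

Airy balance: ρ_c h = (ρ_m − ρ_c) r → ρ_m = ρ_c (1 + h/r).
ρ_m = 2.84 × (1 + 2.27 km/16.1 km) = 3.24 g/cm³.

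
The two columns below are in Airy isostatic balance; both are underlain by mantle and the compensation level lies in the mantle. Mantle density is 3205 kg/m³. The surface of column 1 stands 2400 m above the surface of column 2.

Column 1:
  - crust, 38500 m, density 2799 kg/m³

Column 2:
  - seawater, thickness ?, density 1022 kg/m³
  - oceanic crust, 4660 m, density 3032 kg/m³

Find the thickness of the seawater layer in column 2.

Take the compensation level at the base of the deeper column (depth z_c below the surface of column 1) and equate Σ ρ_i t_i down to z_c; mantle fills any gap and the z_c terms cancel.
Column 1: 38500×2799 + (z_c − 38500)×3205
Column 2: 2400×0 + x×1022 + 4660×3032 + (z_c − 2400 − 4660 − x)×3205
The z_c×3205 term appears on both sides and cancels. Collect the known terms of each column as K = Σ(ρt)_known − 3205 × (depth of known layers): K_1 = 107761500 − 3205×38500 = −15631000; K_2 = 14129120 − 3205×(2400 + 4660) = −8498180.
Balance: K_1 = K_2 − x×(3205 − 1022), so x = (K_2 − K_1)/(3205 − 1022) = 7132820/2183 = 3270 m.

3270 m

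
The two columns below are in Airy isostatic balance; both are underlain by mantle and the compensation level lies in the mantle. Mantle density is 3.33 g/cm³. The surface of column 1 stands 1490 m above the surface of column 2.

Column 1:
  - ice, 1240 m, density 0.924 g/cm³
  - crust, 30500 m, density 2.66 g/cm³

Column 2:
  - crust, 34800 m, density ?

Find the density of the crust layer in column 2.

Take the compensation level at the base of the deeper column (depth z_c below the surface of column 1) and equate Σ ρ_i t_i down to z_c; mantle fills any gap and the z_c terms cancel.
Column 1: 1240×0.924 + 30500×2.66 + (z_c − 31740)×3.33
Column 2: 1490×0 + 34800×ρ + (z_c − 1490 − 34800)×3.33
The z_c×3.33 term appears on both sides and cancels. Collect the known terms of each column as K = Σ(ρt)_known − 3.33 × (depth of known layers): K_1 = 82275.76 − 3.33×31740 = −23418.44; K_2 = 0 − 3.33×(1490 + 34800) = −120845.7.
Balance: K_1 = K_2 + 34800×ρ, so ρ = (K_1 − K_2)/34800 = 97427.3/34800 = 2.8 g/cm³.

2.8 g/cm³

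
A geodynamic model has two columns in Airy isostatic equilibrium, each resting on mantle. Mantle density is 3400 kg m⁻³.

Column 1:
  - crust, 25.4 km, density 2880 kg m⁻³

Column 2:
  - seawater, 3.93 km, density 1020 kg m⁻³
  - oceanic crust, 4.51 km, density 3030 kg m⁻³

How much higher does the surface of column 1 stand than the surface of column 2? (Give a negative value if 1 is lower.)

For any compensation level in the mantle, the mantle terms cancel and isostasy reduces to e = (Σt_1 − Σt_2) − (Σ(ρt)_1 − Σ(ρt)_2) / ρ_m.
Σt_1 = 25.4 km; Σt_2 = 8.44 km; Σ(ρt)_1 = 73152; Σ(ρt)_2 = 17673.9 (in km·kg m⁻³).
e = (25.4 − 8.44) − (73152 − 17673.9) / 3400 = 0.643 km.

0.643 km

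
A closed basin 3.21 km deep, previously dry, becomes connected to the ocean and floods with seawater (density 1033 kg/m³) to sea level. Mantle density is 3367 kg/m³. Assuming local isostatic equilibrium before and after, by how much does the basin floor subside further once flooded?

1.42 km

After flooding the water column is d + s deep. Its weight must equal the weight of mantle displaced by the extra subsidence s: (d + s) ρ_w = s ρ_m.
s = d ρ_w / (ρ_m − ρ_w) = 3.21 km × 1033/(3367 − 1033) = 1.42 km.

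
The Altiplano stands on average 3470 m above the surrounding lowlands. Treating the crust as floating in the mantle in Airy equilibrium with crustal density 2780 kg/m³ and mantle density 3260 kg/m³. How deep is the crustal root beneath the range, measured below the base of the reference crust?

For local isostatic compensation: the weight of the topography is balanced by the buoyancy of the root, ρ_c h = (ρ_m − ρ_c) r.
r = h · ρ_c / (ρ_m − ρ_c) = 3470 m × 2780 / (3260 − 2780) = 20100 m.

20100 m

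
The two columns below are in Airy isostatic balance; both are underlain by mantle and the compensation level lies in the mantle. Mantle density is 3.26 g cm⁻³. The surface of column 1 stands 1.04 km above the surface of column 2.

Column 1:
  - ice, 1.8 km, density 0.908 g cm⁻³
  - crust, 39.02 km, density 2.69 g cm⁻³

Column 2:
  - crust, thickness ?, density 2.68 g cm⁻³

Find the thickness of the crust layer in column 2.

39.8 km

Take the compensation level at the base of the deeper column (depth z_c below the surface of column 1) and equate Σ ρ_i t_i down to z_c; mantle fills any gap and the z_c terms cancel.
Column 1: 1.8×0.908 + 39.02×2.69 + (z_c − 40.82)×3.26
Column 2: 1.04×0 + x×2.68 + (z_c − 1.04 − 0 − x)×3.26
The z_c×3.26 term appears on both sides and cancels. Collect the known terms of each column as K = Σ(ρt)_known − 3.26 × (depth of known layers): K_1 = 106.5982 − 3.26×40.82 = −26.475; K_2 = 0 − 3.26×(1.04 + 0) = −3.3904.
Balance: K_1 = K_2 − x×(3.26 − 2.68), so x = (K_2 − K_1)/(3.26 − 2.68) = 23.0846/0.58 = 39.8 km.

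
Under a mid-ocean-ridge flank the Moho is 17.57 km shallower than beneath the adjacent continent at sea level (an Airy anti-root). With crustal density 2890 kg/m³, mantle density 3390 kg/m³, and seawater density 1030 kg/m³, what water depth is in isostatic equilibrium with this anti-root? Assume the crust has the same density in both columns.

4.72 km

Replacing a thickness d of crust by seawater at the top must be balanced by replacing crust with mantle at the base: d (ρ_c − ρ_w) = a (ρ_m − ρ_c).
d = a (ρ_m − ρ_c)/(ρ_c − ρ_w) = 17.57 km × 500/1860 = 4.72 km.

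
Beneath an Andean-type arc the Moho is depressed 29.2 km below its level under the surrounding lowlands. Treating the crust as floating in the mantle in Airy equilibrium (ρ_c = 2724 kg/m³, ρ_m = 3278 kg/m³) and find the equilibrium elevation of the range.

By Archimedes' principle applied to the lithosphere: ρ_c h = (ρ_m − ρ_c) r.
h = r (ρ_m − ρ_c) / ρ_c = 29.2 km × (3278 − 2724) / 2724 = 5.94 km.

5.94 km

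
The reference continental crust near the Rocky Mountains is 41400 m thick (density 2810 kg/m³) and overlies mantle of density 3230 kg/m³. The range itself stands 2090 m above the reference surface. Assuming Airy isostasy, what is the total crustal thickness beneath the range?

57500 m

Root depth r = h ρ_c / (ρ_m − ρ_c) = 2090 m × 2810 / 420 = 13980 m.
Total thickness = T + h + r = 41400 m + 2090 m + 13980 m = 57500 m.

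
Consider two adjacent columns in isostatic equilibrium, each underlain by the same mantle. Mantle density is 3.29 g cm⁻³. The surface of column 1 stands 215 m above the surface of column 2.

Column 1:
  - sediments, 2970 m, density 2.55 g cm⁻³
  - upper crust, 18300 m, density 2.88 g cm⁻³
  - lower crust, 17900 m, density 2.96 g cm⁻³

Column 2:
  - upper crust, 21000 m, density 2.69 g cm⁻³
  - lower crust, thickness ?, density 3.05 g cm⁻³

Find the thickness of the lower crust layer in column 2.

Take the compensation level at the base of the deeper column (depth z_c below the surface of column 1) and equate Σ ρ_i t_i down to z_c; mantle fills any gap and the z_c terms cancel.
Column 1: 2970×2.55 + 18300×2.88 + 17900×2.96 + (z_c − 39170)×3.29
Column 2: 215×0 + 21000×2.69 + x×3.05 + (z_c − 215 − 21000 − x)×3.29
The z_c×3.29 term appears on both sides and cancels. Collect the known terms of each column as K = Σ(ρt)_known − 3.29 × (depth of known layers): K_1 = 113261.5 − 3.29×39170 = −15607.8; K_2 = 56490 − 3.29×(215 + 21000) = −13307.35.
Balance: K_1 = K_2 − x×(3.29 − 3.05), so x = (K_2 − K_1)/(3.29 − 3.05) = 2300.45/0.24 = 9590 m.

9590 m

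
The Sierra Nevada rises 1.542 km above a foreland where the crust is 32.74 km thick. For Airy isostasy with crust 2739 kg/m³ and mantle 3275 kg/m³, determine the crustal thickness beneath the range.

42.2 km

Root depth r = h ρ_c / (ρ_m − ρ_c) = 1.542 km × 2739 / 536 = 7.88 km.
Total thickness = T + h + r = 32.74 km + 1.542 km + 7.88 km = 42.2 km.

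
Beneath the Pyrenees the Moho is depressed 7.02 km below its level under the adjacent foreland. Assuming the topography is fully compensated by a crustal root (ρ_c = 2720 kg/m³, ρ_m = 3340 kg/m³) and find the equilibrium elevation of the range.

Equating mass per unit area of the two columns: ρ_c h = (ρ_m − ρ_c) r.
h = r (ρ_m − ρ_c) / ρ_c = 7.02 km × (3340 − 2720) / 2720 = 1.6 km.

1.6 km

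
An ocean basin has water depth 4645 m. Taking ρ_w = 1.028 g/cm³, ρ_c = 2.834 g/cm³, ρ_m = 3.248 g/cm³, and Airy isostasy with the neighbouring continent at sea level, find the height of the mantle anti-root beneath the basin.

For local isostatic compensation: replacing crust with seawater at the top is compensated by replacing crust with mantle at the base: d (ρ_c − ρ_w) = a (ρ_m − ρ_c).
a = d (ρ_c − ρ_w)/(ρ_m − ρ_c) = 4645 m × 1.806/0.414 = 20300 m.

20300 m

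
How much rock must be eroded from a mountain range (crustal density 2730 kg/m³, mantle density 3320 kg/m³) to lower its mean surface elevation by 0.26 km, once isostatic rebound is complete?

1.46 km

Net drop Δ = e − u = e − e ρ_c/ρ_m = e (ρ_m − ρ_c)/ρ_m.
e = Δ ρ_m/(ρ_m − ρ_c) = 0.26 km × 3320/590 = 1.46 km.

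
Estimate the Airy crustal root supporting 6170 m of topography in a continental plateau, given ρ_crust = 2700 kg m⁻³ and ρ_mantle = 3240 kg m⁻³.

30800 m

By Archimedes' principle applied to the lithosphere: the weight of the topography is balanced by the buoyancy of the root, ρ_c h = (ρ_m − ρ_c) r.
r = h · ρ_c / (ρ_m − ρ_c) = 6170 m × 2700 / (3240 − 2700) = 30800 m.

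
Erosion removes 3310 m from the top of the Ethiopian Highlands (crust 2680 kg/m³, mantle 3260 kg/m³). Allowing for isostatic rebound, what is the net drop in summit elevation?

589 m

Rebound u = e ρ_c/ρ_m = 3310 m × 2680/3260 = 2721 m.
Net surface drop = e − u = 3310 m − 2721 m = e (ρ_m − ρ_c)/ρ_m = 589 m.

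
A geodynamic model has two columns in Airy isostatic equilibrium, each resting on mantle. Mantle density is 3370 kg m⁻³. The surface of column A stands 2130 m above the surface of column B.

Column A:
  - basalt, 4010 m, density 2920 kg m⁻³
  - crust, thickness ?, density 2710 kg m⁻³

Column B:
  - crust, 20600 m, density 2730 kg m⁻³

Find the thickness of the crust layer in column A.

28100 m

Take the compensation level at the base of the deeper column (depth z_c below the surface of column A) and equate Σ ρ_i t_i down to z_c; mantle fills any gap and the z_c terms cancel.
Column A: 4010×2920 + x×2710 + (z_c − 4010 − x)×3370
Column B: 2130×0 + 20600×2730 + (z_c − 2130 − 20600)×3370
The z_c×3370 term appears on both sides and cancels. Collect the known terms of each column as K = Σ(ρt)_known − 3370 × (depth of known layers): K_A = 11709200 − 3370×4010 = −1804500; K_B = 56238000 − 3370×(2130 + 20600) = −20362100.
Balance: K_A − x×(3370 − 2710) = K_B, so x = (K_A − K_B)/(3370 − 2710) = 18557600/660 = 28100 m.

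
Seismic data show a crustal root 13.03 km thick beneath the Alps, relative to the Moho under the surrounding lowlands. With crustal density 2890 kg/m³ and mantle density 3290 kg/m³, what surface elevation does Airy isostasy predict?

1.8 km

By Archimedes' principle applied to the lithosphere: ρ_c h = (ρ_m − ρ_c) r.
h = r (ρ_m − ρ_c) / ρ_c = 13.03 km × (3290 − 2890) / 2890 = 1.8 km.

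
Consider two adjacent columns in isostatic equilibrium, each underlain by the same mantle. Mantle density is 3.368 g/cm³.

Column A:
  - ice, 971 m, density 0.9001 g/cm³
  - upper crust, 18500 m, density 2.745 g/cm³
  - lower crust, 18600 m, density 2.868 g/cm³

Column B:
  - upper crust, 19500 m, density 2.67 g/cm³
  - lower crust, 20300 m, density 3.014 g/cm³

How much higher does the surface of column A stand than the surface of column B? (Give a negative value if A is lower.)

720 m

For any compensation level in the mantle, the mantle terms cancel and isostasy reduces to e = (Σt_A − Σt_B) − (Σ(ρt)_A − Σ(ρt)_B) / ρ_m.
Σt_A = 38071 m; Σt_B = 39800 m; Σ(ρt)_A = 105001.297; Σ(ρt)_B = 113249.2 (in m·g/cm³).
e = (38071 − 39800) − (105001.297 − 113249.2) / 3.368 = 720 m.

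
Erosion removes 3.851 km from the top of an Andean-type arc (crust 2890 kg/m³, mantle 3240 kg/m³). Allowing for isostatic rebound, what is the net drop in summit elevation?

Rebound u = e ρ_c/ρ_m = 3.851 km × 2890/3240 = 3.435 km.
Net surface drop = e − u = 3.851 km − 3.435 km = e (ρ_m − ρ_c)/ρ_m = 0.416 km.

0.416 km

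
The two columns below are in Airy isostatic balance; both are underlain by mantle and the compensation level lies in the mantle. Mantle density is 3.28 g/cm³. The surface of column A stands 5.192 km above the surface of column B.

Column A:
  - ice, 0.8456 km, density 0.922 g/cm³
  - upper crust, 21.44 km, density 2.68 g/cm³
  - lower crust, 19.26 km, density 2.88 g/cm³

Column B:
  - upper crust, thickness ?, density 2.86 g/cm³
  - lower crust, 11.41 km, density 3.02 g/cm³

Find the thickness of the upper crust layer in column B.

Take the compensation level at the base of the deeper column (depth z_c below the surface of column A) and equate Σ ρ_i t_i down to z_c; mantle fills any gap and the z_c terms cancel.
Column A: 0.8456×0.922 + 21.44×2.68 + 19.26×2.88 + (z_c − 41.5456)×3.28
Column B: 5.192×0 + x×2.86 + 11.41×3.02 + (z_c − 5.192 − 11.41 − x)×3.28
The z_c×3.28 term appears on both sides and cancels. Collect the known terms of each column as K = Σ(ρt)_known − 3.28 × (depth of known layers): K_A = 113.707643 − 3.28×41.5456 = −22.5619248; K_B = 34.4582 − 3.28×(5.192 + 11.41) = −19.99636.
Balance: K_A = K_B − x×(3.28 − 2.86), so x = (K_B − K_A)/(3.28 − 2.86) = 2.56556/0.42 = 6.11 km.

6.11 km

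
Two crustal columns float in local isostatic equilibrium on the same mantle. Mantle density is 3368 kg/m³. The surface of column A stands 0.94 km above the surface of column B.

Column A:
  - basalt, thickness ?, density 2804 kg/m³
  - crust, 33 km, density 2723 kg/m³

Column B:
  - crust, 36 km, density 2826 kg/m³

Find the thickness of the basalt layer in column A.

Take the compensation level at the base of the deeper column (depth z_c below the surface of column A) and equate Σ ρ_i t_i down to z_c; mantle fills any gap and the z_c terms cancel.
Column A: x×2804 + 33×2723 + (z_c − 33 − x)×3368
Column B: 0.94×0 + 36×2826 + (z_c − 0.94 − 36)×3368
The z_c×3368 term appears on both sides and cancels. Collect the known terms of each column as K = Σ(ρt)_known − 3368 × (depth of known layers): K_A = 89859 − 3368×33 = −21285; K_B = 101736 − 3368×(0.94 + 36) = −22677.92.
Balance: K_A − x×(3368 − 2804) = K_B, so x = (K_A − K_B)/(3368 − 2804) = 1392.92/564 = 2.47 km.

2.47 km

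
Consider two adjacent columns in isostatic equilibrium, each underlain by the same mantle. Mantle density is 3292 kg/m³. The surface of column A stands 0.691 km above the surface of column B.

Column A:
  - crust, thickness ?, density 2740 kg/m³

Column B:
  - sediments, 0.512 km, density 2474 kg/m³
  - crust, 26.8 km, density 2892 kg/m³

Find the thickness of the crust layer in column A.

Take the compensation level at the base of the deeper column (depth z_c below the surface of column A) and equate Σ ρ_i t_i down to z_c; mantle fills any gap and the z_c terms cancel.
Column A: x×2740 + (z_c − 0 − x)×3292
Column B: 0.691×0 + 0.512×2474 + 26.8×2892 + (z_c − 0.691 − 27.312)×3292
The z_c×3292 term appears on both sides and cancels. Collect the known terms of each column as K = Σ(ρt)_known − 3292 × (depth of known layers): K_A = 0 − 3292×0 = 0; K_B = 78772.288 − 3292×(0.691 + 27.312) = −13413.588.
Balance: K_A − x×(3292 − 2740) = K_B, so x = (K_A − K_B)/(3292 − 2740) = 13413.6/552 = 24.3 km.

24.3 km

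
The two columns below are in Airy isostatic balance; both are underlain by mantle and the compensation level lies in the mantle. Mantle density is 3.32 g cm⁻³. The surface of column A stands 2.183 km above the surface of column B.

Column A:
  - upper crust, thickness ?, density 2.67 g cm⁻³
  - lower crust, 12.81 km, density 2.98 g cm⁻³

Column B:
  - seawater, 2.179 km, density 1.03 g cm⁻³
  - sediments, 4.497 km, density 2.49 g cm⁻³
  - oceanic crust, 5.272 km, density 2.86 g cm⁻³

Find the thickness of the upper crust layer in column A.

21.6 km

Take the compensation level at the base of the deeper column (depth z_c below the surface of column A) and equate Σ ρ_i t_i down to z_c; mantle fills any gap and the z_c terms cancel.
Column A: x×2.67 + 12.81×2.98 + (z_c − 12.81 − x)×3.32
Column B: 2.183×0 + 2.179×1.03 + 4.497×2.49 + 5.272×2.86 + (z_c − 2.183 − 11.948)×3.32
The z_c×3.32 term appears on both sides and cancels. Collect the known terms of each column as K = Σ(ρt)_known − 3.32 × (depth of known layers): K_A = 38.1738 − 3.32×12.81 = −4.3554; K_B = 28.51982 − 3.32×(2.183 + 11.948) = −18.3951.
Balance: K_A − x×(3.32 − 2.67) = K_B, so x = (K_A − K_B)/(3.32 − 2.67) = 14.0397/0.65 = 21.6 km.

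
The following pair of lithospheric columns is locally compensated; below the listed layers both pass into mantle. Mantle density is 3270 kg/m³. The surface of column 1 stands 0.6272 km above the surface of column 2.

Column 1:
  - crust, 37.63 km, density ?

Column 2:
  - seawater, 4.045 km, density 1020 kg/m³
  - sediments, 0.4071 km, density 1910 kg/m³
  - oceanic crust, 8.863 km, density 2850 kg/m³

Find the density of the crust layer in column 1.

Take the compensation level at the base of the deeper column (depth z_c below the surface of column 1) and equate Σ ρ_i t_i down to z_c; mantle fills any gap and the z_c terms cancel.
Column 1: 37.63×ρ + (z_c − 37.63)×3270
Column 2: 0.6272×0 + 4.045×1020 + 0.4071×1910 + 8.863×2850 + (z_c − 0.6272 − 13.3151)×3270
The z_c×3270 term appears on both sides and cancels. Collect the known terms of each column as K = Σ(ρt)_known − 3270 × (depth of known layers): K_1 = 0 − 3270×37.63 = −123050.1; K_2 = 30163.011 − 3270×(0.6272 + 13.3151) = −15428.31.
Balance: K_1 + 37.63×ρ = K_2, so ρ = (K_2 − K_1)/37.63 = 107622/37.63 = 2860 kg/m³.

2860 kg/m³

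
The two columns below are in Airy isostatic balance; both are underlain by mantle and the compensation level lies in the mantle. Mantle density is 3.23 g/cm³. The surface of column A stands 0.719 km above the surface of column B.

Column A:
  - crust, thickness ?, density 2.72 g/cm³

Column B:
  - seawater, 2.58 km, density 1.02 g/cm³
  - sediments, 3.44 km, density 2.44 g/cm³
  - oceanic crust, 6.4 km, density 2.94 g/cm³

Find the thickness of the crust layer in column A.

24.7 km

Take the compensation level at the base of the deeper column (depth z_c below the surface of column A) and equate Σ ρ_i t_i down to z_c; mantle fills any gap and the z_c terms cancel.
Column A: x×2.72 + (z_c − 0 − x)×3.23
Column B: 0.719×0 + 2.58×1.02 + 3.44×2.44 + 6.4×2.94 + (z_c − 0.719 − 12.42)×3.23
The z_c×3.23 term appears on both sides and cancels. Collect the known terms of each column as K = Σ(ρt)_known − 3.23 × (depth of known layers): K_A = 0 − 3.23×0 = 0; K_B = 29.8412 − 3.23×(0.719 + 12.42) = −12.59777.
Balance: K_A − x×(3.23 − 2.72) = K_B, so x = (K_A − K_B)/(3.23 − 2.72) = 12.5978/0.51 = 24.7 km.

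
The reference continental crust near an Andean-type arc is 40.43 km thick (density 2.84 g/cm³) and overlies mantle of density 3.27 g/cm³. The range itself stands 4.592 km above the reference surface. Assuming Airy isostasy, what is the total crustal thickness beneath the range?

75.4 km

Root depth r = h ρ_c / (ρ_m − ρ_c) = 4.592 km × 2.84 / 0.43 = 30.33 km.
Total thickness = T + h + r = 40.43 km + 4.592 km + 30.33 km = 75.4 km.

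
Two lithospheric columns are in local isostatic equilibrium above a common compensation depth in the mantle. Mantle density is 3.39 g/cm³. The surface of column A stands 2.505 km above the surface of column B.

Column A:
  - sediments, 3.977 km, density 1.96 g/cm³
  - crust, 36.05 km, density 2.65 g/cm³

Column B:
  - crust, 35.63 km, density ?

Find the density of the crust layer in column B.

2.72 g/cm³

Take the compensation level at the base of the deeper column (depth z_c below the surface of column A) and equate Σ ρ_i t_i down to z_c; mantle fills any gap and the z_c terms cancel.
Column A: 3.977×1.96 + 36.05×2.65 + (z_c − 40.027)×3.39
Column B: 2.505×0 + 35.63×ρ + (z_c − 2.505 − 35.63)×3.39
The z_c×3.39 term appears on both sides and cancels. Collect the known terms of each column as K = Σ(ρt)_known − 3.39 × (depth of known layers): K_A = 103.32742 − 3.39×40.027 = −32.36411; K_B = 0 − 3.39×(2.505 + 35.63) = −129.27765.
Balance: K_A = K_B + 35.63×ρ, so ρ = (K_A − K_B)/35.63 = 96.9135/35.63 = 2.72 g/cm³.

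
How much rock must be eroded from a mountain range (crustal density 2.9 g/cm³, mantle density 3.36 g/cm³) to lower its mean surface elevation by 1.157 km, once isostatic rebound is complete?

Net drop Δ = e − u = e − e ρ_c/ρ_m = e (ρ_m − ρ_c)/ρ_m.
e = Δ ρ_m/(ρ_m − ρ_c) = 1.157 km × 3.36/0.46 = 8.45 km.

8.45 km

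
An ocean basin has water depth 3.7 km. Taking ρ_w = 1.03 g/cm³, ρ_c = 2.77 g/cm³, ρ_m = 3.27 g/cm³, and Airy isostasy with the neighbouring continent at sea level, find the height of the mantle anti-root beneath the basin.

12.9 km

Isostatic balance requires: replacing crust with seawater at the top is compensated by replacing crust with mantle at the base: d (ρ_c − ρ_w) = a (ρ_m − ρ_c).
a = d (ρ_c − ρ_w)/(ρ_m − ρ_c) = 3.7 km × 1.74/0.5 = 12.9 km.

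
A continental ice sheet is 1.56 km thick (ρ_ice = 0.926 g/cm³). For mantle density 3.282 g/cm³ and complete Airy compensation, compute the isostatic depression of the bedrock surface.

0.44 km

In Airy isostatic equilibrium: the ice load ρ_ice t is balanced by mantle displaced below, ρ_m s.
s = t ρ_ice / ρ_m = 1.56 km × 0.926/3.282 = 0.44 km.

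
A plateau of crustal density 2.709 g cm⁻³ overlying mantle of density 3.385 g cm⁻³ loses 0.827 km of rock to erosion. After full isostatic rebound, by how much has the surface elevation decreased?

Rebound u = e ρ_c/ρ_m = 0.827 km × 2.709/3.385 = 0.6618 km.
Net surface drop = e − u = 0.827 km − 0.6618 km = e (ρ_m − ρ_c)/ρ_m = 0.165 km.

0.165 km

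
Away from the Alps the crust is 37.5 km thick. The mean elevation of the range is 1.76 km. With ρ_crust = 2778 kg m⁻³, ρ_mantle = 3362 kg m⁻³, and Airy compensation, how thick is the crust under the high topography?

47.6 km

Root depth r = h ρ_c / (ρ_m − ρ_c) = 1.76 km × 2778 / 584 = 8.372 km.
Total thickness = T + h + r = 37.5 km + 1.76 km + 8.372 km = 47.6 km.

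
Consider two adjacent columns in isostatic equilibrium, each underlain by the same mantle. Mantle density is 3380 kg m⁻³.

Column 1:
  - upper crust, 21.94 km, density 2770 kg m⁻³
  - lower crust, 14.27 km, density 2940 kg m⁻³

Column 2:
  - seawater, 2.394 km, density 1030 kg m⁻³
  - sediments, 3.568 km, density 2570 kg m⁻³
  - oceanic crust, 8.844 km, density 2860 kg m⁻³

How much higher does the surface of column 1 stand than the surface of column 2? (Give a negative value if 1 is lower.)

1.94 km

For any compensation level in the mantle, the mantle terms cancel and isostasy reduces to e = (Σt_1 − Σt_2) − (Σ(ρt)_1 − Σ(ρt)_2) / ρ_m.
Σt_1 = 36.21 km; Σt_2 = 14.806 km; Σ(ρt)_1 = 102727.6; Σ(ρt)_2 = 36929.42 (in km·kg m⁻³).
e = (36.21 − 14.806) − (102727.6 − 36929.42) / 3380 = 1.94 km.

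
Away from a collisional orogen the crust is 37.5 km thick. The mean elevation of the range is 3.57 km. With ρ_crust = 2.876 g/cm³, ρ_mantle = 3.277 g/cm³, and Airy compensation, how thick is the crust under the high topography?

66.7 km

Root depth r = h ρ_c / (ρ_m − ρ_c) = 3.57 km × 2.876 / 0.401 = 25.6 km.
Total thickness = T + h + r = 37.5 km + 3.57 km + 25.6 km = 66.7 km.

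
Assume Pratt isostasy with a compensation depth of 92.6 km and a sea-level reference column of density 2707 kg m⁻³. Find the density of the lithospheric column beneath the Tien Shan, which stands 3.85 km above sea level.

2600 kg m⁻³

Pratt balance: ρ_ref D = ρ (D + h).
ρ = ρ_ref D/(D + h) = 2707 × 92.6 km/(92.6 km + 3.85 km) = 2600 kg m⁻³.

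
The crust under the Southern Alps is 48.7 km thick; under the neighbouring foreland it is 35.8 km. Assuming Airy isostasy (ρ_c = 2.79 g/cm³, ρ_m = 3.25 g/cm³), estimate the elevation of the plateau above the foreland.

Excess crust Δ = 48.7 km − 35.8 km = 12.9 km, split between elevation h and root r with h + r = Δ.
Airy balance ρ_c h = (ρ_m − ρ_c) r gives r = h ρ_c/(ρ_m − ρ_c), so h (1 + ρ_c/(ρ_m − ρ_c)) = Δ, i.e. h = Δ (ρ_m − ρ_c)/ρ_m.
h = 12.9 km × 0.46/3.25 = 1.83 km.

1.83 km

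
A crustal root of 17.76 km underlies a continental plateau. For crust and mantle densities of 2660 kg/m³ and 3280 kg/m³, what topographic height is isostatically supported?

4.14 km

By Archimedes' principle applied to the lithosphere: ρ_c h = (ρ_m − ρ_c) r.
h = r (ρ_m − ρ_c) / ρ_c = 17.76 km × (3280 − 2660) / 2660 = 4.14 km.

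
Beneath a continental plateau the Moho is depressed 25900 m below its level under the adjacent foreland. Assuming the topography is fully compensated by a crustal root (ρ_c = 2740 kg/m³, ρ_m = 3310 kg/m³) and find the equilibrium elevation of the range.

In Airy isostatic equilibrium: ρ_c h = (ρ_m − ρ_c) r.
h = r (ρ_m − ρ_c) / ρ_c = 25900 m × (3310 − 2740) / 2740 = 5390 m.

5390 m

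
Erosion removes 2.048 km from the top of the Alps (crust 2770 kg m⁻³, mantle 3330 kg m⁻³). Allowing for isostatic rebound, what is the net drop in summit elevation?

0.344 km

Rebound u = e ρ_c/ρ_m = 2.048 km × 2770/3330 = 1.704 km.
Net surface drop = e − u = 2.048 km − 1.704 km = e (ρ_m − ρ_c)/ρ_m = 0.344 km.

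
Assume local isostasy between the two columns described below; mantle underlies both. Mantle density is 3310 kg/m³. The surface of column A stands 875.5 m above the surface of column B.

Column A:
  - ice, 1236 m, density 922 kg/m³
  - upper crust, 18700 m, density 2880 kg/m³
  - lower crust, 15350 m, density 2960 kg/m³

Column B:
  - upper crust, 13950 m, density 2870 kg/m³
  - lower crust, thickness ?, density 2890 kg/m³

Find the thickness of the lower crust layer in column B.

17500 m

Take the compensation level at the base of the deeper column (depth z_c below the surface of column A) and equate Σ ρ_i t_i down to z_c; mantle fills any gap and the z_c terms cancel.
Column A: 1236×922 + 18700×2880 + 15350×2960 + (z_c − 35286)×3310
Column B: 875.5×0 + 13950×2870 + x×2890 + (z_c − 875.5 − 13950 − x)×3310
The z_c×3310 term appears on both sides and cancels. Collect the known terms of each column as K = Σ(ρt)_known − 3310 × (depth of known layers): K_A = 100431592 − 3310×35286 = −16365068; K_B = 40036500 − 3310×(875.5 + 13950) = −9035905.
Balance: K_A = K_B − x×(3310 − 2890), so x = (K_B − K_A)/(3310 − 2890) = 7329160/420 = 17500 m.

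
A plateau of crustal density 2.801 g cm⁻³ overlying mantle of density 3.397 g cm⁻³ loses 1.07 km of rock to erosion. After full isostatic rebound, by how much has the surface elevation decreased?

Rebound u = e ρ_c/ρ_m = 1.07 km × 2.801/3.397 = 0.8823 km.
Net surface drop = e − u = 1.07 km − 0.8823 km = e (ρ_m − ρ_c)/ρ_m = 0.188 km.

0.188 km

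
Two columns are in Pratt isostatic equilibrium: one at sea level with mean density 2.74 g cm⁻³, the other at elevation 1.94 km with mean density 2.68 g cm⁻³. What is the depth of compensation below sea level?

ρ_ref D = ρ (D + h) → D (ρ_ref − ρ) = ρ h.
D = ρ h/(ρ_ref − ρ) = 2.68 × 1.94 km/(2.74 − 2.68) = 86.7 km.

86.7 km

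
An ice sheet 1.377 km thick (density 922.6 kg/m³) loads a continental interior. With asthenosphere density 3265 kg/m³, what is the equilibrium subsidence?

0.389 km

Equating mass per unit area of the two columns: the ice load ρ_ice t is balanced by mantle displaced below, ρ_m s.
s = t ρ_ice / ρ_m = 1.377 km × 922.6/3265 = 0.389 km.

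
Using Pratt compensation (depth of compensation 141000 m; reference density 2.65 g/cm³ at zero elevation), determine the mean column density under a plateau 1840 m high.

2.62 g/cm³

Pratt balance: ρ_ref D = ρ (D + h).
ρ = ρ_ref D/(D + h) = 2.65 × 141000 m/(141000 m + 1840 m) = 2.62 g/cm³.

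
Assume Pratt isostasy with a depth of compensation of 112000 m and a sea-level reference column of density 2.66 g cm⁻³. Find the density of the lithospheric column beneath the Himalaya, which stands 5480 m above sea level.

Pratt balance: ρ_ref D = ρ (D + h).
ρ = ρ_ref D/(D + h) = 2.66 × 112000 m/(112000 m + 5480 m) = 2.54 g cm⁻³.

2.54 g cm⁻³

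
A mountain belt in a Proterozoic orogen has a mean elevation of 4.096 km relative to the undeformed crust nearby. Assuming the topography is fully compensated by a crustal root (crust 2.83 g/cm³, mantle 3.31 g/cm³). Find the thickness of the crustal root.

By Archimedes' principle applied to the lithosphere: the weight of the topography is balanced by the buoyancy of the root, ρ_c h = (ρ_m − ρ_c) r.
r = h · ρ_c / (ρ_m − ρ_c) = 4.096 km × 2.83 / (3.31 − 2.83) = 24.1 km.

24.1 km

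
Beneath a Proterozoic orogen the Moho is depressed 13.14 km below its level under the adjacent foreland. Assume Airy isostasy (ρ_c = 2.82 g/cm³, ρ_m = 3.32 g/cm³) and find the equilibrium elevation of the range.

By Archimedes' principle applied to the lithosphere: ρ_c h = (ρ_m − ρ_c) r.
h = r (ρ_m − ρ_c) / ρ_c = 13.14 km × (3.32 − 2.82) / 2.82 = 2.33 km.

2.33 km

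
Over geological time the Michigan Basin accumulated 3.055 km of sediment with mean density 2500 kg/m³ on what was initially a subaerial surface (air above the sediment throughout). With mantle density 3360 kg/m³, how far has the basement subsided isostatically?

Subaerial load: s = t ρ_sed / ρ_m = 3.055 km × 2500/3360 = 2.27 km.

2.27 km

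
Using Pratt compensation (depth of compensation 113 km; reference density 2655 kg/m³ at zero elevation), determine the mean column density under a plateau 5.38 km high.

Pratt balance: ρ_ref D = ρ (D + h).
ρ = ρ_ref D/(D + h) = 2655 × 113 km/(113 km + 5.38 km) = 2530 kg/m³.

2530 kg/m³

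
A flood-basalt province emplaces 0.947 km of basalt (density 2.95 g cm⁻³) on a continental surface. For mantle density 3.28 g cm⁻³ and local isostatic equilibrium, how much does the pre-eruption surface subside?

0.852 km

Subaerial loading: s = t ρ_load / ρ_m.
s = 0.947 km × 2.95/3.28 = 0.852 km.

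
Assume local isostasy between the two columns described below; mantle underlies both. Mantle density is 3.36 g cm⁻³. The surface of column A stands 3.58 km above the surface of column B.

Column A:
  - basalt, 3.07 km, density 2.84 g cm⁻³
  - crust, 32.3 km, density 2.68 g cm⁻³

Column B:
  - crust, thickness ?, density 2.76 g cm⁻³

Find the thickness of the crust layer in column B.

19.2 km

Take the compensation level at the base of the deeper column (depth z_c below the surface of column A) and equate Σ ρ_i t_i down to z_c; mantle fills any gap and the z_c terms cancel.
Column A: 3.07×2.84 + 32.3×2.68 + (z_c − 35.37)×3.36
Column B: 3.58×0 + x×2.76 + (z_c − 3.58 − 0 − x)×3.36
The z_c×3.36 term appears on both sides and cancels. Collect the known terms of each column as K = Σ(ρt)_known − 3.36 × (depth of known layers): K_A = 95.2828 − 3.36×35.37 = −23.5604; K_B = 0 − 3.36×(3.58 + 0) = −12.0288.
Balance: K_A = K_B − x×(3.36 − 2.76), so x = (K_B − K_A)/(3.36 − 2.76) = 11.5316/0.6 = 19.2 km.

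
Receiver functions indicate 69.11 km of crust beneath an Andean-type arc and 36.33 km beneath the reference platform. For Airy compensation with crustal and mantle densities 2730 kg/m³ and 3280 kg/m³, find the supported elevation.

5.5 km

Excess crust Δ = 69.11 km − 36.33 km = 32.78 km, split between elevation h and root r with h + r = Δ.
Airy balance ρ_c h = (ρ_m − ρ_c) r gives r = h ρ_c/(ρ_m − ρ_c), so h (1 + ρ_c/(ρ_m − ρ_c)) = Δ, i.e. h = Δ (ρ_m − ρ_c)/ρ_m.
h = 32.78 km × 550/3280 = 5.5 km.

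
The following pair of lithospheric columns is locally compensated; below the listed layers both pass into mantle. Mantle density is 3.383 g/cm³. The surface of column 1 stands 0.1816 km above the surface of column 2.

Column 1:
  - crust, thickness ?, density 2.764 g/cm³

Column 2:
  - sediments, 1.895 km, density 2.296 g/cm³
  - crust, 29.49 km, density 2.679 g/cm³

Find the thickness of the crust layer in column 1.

Take the compensation level at the base of the deeper column (depth z_c below the surface of column 1) and equate Σ ρ_i t_i down to z_c; mantle fills any gap and the z_c terms cancel.
Column 1: x×2.764 + (z_c − 0 − x)×3.383
Column 2: 0.1816×0 + 1.895×2.296 + 29.49×2.679 + (z_c − 0.1816 − 31.385)×3.383
The z_c×3.383 term appears on both sides and cancels. Collect the known terms of each column as K = Σ(ρt)_known − 3.383 × (depth of known layers): K_1 = 0 − 3.383×0 = 0; K_2 = 83.35463 − 3.383×(0.1816 + 31.385) = −23.4351778.
Balance: K_1 − x×(3.383 − 2.764) = K_2, so x = (K_1 − K_2)/(3.383 − 2.764) = 23.4352/0.619 = 37.9 km.

37.9 km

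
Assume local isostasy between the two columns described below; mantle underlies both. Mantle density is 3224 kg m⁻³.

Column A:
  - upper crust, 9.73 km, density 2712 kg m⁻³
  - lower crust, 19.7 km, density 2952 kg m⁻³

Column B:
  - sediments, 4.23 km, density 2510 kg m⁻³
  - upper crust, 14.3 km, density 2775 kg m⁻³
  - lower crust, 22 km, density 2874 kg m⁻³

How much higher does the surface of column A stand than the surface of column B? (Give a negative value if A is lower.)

For any compensation level in the mantle, the mantle terms cancel and isostasy reduces to e = (Σt_A − Σt_B) − (Σ(ρt)_A − Σ(ρt)_B) / ρ_m.
Σt_A = 29.43 km; Σt_B = 40.53 km; Σ(ρt)_A = 84542.16; Σ(ρt)_B = 113527.8 (in km·kg m⁻³).
e = (29.43 − 40.53) − (84542.16 − 113527.8) / 3224 = −2.11 km.

−2.11 km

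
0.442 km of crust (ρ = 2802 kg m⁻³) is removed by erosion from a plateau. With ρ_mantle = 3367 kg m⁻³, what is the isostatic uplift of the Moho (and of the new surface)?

Unloading: uplift u = e ρ_c/ρ_m = 0.442 km × 2802/3367 = 0.368 km.

0.368 km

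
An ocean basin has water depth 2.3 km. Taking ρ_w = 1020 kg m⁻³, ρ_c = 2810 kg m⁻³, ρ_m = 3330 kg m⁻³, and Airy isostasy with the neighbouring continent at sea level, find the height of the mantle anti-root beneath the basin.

Isostatic balance requires: replacing crust with seawater at the top is compensated by replacing crust with mantle at the base: d (ρ_c − ρ_w) = a (ρ_m − ρ_c).
a = d (ρ_c − ρ_w)/(ρ_m − ρ_c) = 2.3 km × 1790/520 = 7.92 km.

7.92 km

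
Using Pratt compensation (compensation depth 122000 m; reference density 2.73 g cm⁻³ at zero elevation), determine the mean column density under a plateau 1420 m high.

2.7 g cm⁻³

Pratt balance: ρ_ref D = ρ (D + h).
ρ = ρ_ref D/(D + h) = 2.73 × 122000 m/(122000 m + 1420 m) = 2.7 g cm⁻³.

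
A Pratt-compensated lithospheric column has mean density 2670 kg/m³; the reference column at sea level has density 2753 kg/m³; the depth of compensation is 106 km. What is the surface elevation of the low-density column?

3.3 km

ρ_ref D = ρ (D + h) → h = D (ρ_ref − ρ)/ρ.
h = 106 km × (2753 − 2670)/2670 = 3.3 km.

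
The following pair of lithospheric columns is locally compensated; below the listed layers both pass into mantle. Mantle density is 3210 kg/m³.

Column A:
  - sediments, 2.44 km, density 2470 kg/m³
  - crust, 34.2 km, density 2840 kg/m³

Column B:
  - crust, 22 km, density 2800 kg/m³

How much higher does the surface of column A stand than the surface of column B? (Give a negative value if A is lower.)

1.69 km

For any compensation level in the mantle, the mantle terms cancel and isostasy reduces to e = (Σt_A − Σt_B) − (Σ(ρt)_A − Σ(ρt)_B) / ρ_m.
Σt_A = 36.64 km; Σt_B = 22 km; Σ(ρt)_A = 103154.8; Σ(ρt)_B = 61600 (in km·kg/m³).
e = (36.64 − 22) − (103154.8 − 61600) / 3210 = 1.69 km.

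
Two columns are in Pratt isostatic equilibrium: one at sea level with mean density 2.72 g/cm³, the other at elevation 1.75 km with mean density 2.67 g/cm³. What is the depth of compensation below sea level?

93.5 km

ρ_ref D = ρ (D + h) → D (ρ_ref − ρ) = ρ h.
D = ρ h/(ρ_ref − ρ) = 2.67 × 1.75 km/(2.72 − 2.67) = 93.5 km.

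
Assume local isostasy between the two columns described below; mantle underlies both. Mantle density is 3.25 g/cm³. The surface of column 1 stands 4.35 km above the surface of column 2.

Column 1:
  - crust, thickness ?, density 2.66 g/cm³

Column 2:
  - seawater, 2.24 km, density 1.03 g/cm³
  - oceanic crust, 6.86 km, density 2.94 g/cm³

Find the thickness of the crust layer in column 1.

Take the compensation level at the base of the deeper column (depth z_c below the surface of column 1) and equate Σ ρ_i t_i down to z_c; mantle fills any gap and the z_c terms cancel.
Column 1: x×2.66 + (z_c − 0 − x)×3.25
Column 2: 4.35×0 + 2.24×1.03 + 6.86×2.94 + (z_c − 4.35 − 9.1)×3.25
The z_c×3.25 term appears on both sides and cancels. Collect the known terms of each column as K = Σ(ρt)_known − 3.25 × (depth of known layers): K_1 = 0 − 3.25×0 = 0; K_2 = 22.4756 − 3.25×(4.35 + 9.1) = −21.2369.
Balance: K_1 − x×(3.25 − 2.66) = K_2, so x = (K_1 − K_2)/(3.25 − 2.66) = 21.2369/0.59 = 36 km.

36 km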